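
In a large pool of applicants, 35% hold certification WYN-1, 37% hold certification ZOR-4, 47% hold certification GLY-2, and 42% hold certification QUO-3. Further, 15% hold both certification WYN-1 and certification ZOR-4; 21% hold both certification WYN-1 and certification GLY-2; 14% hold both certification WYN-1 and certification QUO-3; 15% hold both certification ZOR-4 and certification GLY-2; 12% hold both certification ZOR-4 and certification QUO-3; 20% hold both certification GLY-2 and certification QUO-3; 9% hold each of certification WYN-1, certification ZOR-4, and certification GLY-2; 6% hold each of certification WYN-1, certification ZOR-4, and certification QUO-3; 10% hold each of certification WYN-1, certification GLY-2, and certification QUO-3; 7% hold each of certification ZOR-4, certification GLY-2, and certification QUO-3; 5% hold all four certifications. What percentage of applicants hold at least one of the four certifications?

91%

By inclusion-exclusion,
P(union) = 35 + 37 + 47 + 42 − 15 − 21 − 14 − 15 − 12 − 20 + 9 + 6 + 10 + 7 − 5 = 91%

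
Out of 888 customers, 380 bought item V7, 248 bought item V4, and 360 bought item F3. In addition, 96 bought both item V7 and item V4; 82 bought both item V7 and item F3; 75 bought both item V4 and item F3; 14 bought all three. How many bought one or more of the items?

749

By inclusion-exclusion,
|at least one| = 380 + 248 + 360 − 96 − 82 − 75 + 14 = 749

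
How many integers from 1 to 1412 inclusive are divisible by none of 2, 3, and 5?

377

By inclusion-exclusion,
706 + 470 + 282 − 235 − 141 − 94 + 47 = 1035
1412 − 1035 = 377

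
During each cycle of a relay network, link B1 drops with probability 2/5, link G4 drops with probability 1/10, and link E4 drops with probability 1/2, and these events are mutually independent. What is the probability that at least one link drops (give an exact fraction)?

73/100

Independence gives P(none) = ∏(1 − pᵢ).
P(none) = (1 − 2/5) × (1 − 1/10) × (1 − 1/2) = 3/5 × 9/10 × 1/2 = 27/100
P(at least one) = 1 − 27/100 = 73/100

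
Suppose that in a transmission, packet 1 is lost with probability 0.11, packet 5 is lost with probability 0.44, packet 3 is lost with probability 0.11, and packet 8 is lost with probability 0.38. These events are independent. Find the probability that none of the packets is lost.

P(none) = (1 − 0.11) × (1 − 0.44) × (1 − 0.11) × (1 − 0.38) = 0.89 × 0.56 × 0.89 × 0.62 = 0.27501712

0.27501712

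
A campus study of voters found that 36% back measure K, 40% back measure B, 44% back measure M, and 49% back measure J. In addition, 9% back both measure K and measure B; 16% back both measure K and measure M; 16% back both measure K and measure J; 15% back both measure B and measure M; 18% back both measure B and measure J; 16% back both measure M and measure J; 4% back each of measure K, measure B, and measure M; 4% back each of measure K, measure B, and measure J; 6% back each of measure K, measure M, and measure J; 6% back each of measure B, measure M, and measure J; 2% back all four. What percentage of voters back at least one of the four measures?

By inclusion-exclusion,
P(at least one) = 36 + 40 + 44 + 49 − 9 − 16 − 16 − 15 − 18 − 16 + 4 + 4 + 6 + 6 − 2 = 97%

97%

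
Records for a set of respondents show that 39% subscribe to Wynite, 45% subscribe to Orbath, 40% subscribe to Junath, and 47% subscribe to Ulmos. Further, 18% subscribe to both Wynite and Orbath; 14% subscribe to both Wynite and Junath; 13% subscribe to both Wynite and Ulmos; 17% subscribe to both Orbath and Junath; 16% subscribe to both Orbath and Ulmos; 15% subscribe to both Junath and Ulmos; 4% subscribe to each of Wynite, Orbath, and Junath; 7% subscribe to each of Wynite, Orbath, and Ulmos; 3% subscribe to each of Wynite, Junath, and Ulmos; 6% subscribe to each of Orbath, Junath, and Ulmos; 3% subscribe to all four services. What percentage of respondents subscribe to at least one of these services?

Inclusion–exclusion gives
P(union) = 39 + 45 + 40 + 47 − 18 − 14 − 13 − 17 − 16 − 15 + 4 + 7 + 3 + 6 − 3 = 95%

95%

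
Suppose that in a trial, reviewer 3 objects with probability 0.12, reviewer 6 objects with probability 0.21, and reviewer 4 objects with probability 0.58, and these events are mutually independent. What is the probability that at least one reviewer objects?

0.708016

P(none) = (1 − 0.12) × (1 − 0.21) × (1 − 0.58) = 0.88 × 0.79 × 0.42 = 0.291984
P(at least one) = 1 − 0.291984 = 0.708016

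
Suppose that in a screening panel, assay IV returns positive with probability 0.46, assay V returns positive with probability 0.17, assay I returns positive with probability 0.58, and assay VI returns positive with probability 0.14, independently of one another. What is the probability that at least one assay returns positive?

P(none) = (1 − 0.46) × (1 − 0.17) × (1 − 0.58) × (1 − 0.14) = 0.54 × 0.83 × 0.42 × 0.86 = 0.16188984
P(at least one) = 1 − 0.16188984 = 0.83811016

0.83811016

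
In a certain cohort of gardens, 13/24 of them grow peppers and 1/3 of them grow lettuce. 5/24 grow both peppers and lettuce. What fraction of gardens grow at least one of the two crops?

2/3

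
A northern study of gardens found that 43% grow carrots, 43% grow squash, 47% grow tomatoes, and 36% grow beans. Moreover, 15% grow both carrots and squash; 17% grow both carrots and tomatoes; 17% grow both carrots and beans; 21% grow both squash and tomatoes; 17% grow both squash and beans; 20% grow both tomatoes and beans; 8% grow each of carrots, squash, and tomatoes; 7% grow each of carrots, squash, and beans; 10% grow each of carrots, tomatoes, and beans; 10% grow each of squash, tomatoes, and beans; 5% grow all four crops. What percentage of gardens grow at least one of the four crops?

92%

P(≥1) = 43 + 43 + 47 + 36 − 15 − 17 − 17 − 21 − 17 − 20 + 8 + 7 + 10 + 10 − 5 = 92%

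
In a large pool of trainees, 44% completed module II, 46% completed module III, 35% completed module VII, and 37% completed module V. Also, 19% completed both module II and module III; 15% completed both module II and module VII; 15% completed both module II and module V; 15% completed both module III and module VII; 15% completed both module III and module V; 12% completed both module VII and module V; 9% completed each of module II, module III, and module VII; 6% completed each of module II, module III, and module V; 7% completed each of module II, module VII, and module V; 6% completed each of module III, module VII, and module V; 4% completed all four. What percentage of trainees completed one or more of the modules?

95%

By inclusion-exclusion,
P(union) = 44 + 46 + 35 + 37 − 19 − 15 − 15 − 15 − 15 − 12 + 9 + 6 + 7 + 6 − 4 = 95%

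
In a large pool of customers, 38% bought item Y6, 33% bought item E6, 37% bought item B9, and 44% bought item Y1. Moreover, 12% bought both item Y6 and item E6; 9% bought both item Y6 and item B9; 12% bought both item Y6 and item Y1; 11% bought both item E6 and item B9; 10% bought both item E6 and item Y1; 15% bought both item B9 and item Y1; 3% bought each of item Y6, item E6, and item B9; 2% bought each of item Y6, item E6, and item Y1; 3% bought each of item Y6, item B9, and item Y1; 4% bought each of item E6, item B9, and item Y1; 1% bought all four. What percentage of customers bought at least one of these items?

P(union) = 38 + 33 + 37 + 44 − 12 − 9 − 12 − 11 − 10 − 15 + 3 + 2 + 3 + 4 − 1 = 94%

94%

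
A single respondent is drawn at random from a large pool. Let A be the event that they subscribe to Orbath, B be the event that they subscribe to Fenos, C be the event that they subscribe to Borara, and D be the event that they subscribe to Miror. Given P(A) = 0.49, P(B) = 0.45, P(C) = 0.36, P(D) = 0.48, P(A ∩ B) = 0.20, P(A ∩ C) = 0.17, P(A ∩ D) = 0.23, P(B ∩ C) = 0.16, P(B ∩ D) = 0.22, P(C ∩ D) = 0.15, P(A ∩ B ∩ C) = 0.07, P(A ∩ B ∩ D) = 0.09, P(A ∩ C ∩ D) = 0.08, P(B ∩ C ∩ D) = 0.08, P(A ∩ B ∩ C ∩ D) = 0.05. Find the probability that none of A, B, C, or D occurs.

0.08

P(A ∪ B ∪ C ∪ D) = 0.49 + 0.45 + 0.36 + 0.48 − 0.20 − 0.17 − 0.23 − 0.16 − 0.22 − 0.15 + 0.07 + 0.09 + 0.08 + 0.08 − 0.05 = 0.92
P(none) = 1 − 0.92 = 0.08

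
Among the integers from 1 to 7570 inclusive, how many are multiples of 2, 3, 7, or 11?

5604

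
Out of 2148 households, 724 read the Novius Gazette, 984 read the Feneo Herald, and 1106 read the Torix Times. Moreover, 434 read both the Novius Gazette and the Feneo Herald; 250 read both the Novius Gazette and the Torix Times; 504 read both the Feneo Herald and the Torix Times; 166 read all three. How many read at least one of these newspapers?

|at least one| = 724 + 984 + 1106 − 434 − 250 − 504 + 166 = 1792

1792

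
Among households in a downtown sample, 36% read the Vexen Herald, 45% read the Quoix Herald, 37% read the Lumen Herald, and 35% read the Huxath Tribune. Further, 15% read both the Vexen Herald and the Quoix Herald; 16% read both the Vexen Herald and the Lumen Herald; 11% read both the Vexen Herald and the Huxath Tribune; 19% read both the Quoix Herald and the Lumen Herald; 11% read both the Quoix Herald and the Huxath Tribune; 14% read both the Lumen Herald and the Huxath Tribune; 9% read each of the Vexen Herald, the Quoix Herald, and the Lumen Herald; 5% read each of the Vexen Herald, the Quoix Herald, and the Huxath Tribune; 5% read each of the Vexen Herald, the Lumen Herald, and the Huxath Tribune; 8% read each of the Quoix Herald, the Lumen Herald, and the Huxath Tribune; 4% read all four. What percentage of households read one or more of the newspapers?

90%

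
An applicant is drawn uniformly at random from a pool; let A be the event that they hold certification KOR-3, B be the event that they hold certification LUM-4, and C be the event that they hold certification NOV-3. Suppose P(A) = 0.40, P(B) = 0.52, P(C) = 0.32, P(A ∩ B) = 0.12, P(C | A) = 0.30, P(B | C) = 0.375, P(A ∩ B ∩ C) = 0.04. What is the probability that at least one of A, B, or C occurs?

P(A ∩ C) = P(A)·P(C|A) = 0.40 × 0.30 = 0.12
P(B ∩ C) = P(C)·P(B|C) = 0.32 × 0.375 = 0.12
Apply inclusion-exclusion:
P(A ∪ B ∪ C) = 0.40 + 0.52 + 0.32 − 0.12 − 0.12 − 0.12 + 0.04 = 0.92

0.92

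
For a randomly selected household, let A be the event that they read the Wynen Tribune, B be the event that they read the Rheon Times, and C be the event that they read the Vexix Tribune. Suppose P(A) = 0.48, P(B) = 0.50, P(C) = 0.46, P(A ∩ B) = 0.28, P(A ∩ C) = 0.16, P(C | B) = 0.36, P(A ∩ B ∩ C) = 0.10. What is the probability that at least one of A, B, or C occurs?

0.92

P(B ∩ C) = P(B)·P(C|B) = 0.50 × 0.36 = 0.18
By inclusion–exclusion:
P(A ∪ B ∪ C) = 0.48 + 0.50 + 0.46 − 0.28 − 0.16 − 0.18 + 0.10 = 0.92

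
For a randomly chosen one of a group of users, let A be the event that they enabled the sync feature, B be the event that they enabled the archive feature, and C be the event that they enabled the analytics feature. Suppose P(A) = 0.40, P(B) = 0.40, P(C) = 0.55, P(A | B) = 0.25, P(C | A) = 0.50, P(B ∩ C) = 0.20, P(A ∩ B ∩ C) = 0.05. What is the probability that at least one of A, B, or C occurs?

0.90

P(A ∩ B) = P(B)·P(A|B) = 0.40 × 0.25 = 0.10
P(A ∩ C) = P(A)·P(C|A) = 0.40 × 0.50 = 0.20
P(A ∪ B ∪ C) = 0.40 + 0.40 + 0.55 − 0.10 − 0.20 − 0.20 + 0.05 = 0.90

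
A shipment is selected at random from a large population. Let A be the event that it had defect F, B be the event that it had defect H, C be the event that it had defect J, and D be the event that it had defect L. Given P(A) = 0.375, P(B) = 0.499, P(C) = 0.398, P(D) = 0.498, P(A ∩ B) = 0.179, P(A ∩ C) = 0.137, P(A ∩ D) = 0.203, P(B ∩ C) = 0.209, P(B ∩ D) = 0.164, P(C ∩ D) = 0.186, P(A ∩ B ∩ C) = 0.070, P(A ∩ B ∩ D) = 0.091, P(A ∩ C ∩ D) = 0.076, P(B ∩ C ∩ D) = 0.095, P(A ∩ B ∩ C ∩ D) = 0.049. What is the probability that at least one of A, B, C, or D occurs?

0.975

P(A ∪ B ∪ C ∪ D) = 0.375 + 0.499 + 0.398 + 0.498 − 0.179 − 0.137 − 0.203 − 0.209 − 0.164 − 0.186 + 0.070 + 0.091 + 0.076 + 0.095 − 0.049 = 0.975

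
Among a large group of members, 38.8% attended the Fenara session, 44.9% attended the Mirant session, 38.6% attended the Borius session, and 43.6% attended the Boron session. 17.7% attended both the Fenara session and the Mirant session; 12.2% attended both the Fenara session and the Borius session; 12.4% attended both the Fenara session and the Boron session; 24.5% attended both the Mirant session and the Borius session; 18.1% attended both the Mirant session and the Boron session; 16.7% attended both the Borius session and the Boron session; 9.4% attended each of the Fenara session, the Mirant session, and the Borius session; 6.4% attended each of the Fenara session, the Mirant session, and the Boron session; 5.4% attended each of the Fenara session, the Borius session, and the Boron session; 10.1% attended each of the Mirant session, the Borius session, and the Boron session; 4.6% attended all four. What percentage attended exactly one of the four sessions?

By inclusion–exclusion (exactly-one form):
P(exactly one) = 38.8 + 44.9 + 38.6 + 43.6 − 2·17.7 − 2·12.2 − 2·12.4 − 2·24.5 − 2·18.1 − 2·16.7 + 3·9.4 + 3·6.4 + 3·5.4 + 3·10.1 − 4·4.6 = 38.2%

38.2%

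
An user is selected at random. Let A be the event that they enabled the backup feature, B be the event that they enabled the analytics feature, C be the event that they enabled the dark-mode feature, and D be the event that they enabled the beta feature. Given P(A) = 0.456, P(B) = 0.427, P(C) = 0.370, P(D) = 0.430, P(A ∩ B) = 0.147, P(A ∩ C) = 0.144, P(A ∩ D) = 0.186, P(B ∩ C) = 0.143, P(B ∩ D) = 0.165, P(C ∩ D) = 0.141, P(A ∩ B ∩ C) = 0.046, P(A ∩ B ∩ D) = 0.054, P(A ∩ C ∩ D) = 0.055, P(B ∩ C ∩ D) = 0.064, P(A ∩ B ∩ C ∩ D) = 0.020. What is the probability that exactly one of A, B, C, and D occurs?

0.408

P(exactly one) = 0.456 + 0.427 + 0.370 + 0.430 − 2·0.147 − 2·0.144 − 2·0.186 − 2·0.143 − 2·0.165 − 2·0.141 + 3·0.046 + 3·0.054 + 3·0.055 + 3·0.064 − 4·0.020 = 0.408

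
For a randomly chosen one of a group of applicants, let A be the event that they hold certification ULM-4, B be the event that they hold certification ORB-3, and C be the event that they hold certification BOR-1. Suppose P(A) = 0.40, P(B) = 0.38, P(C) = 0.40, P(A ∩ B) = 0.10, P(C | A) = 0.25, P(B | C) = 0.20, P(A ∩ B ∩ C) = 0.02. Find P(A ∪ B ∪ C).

0.92

P(A ∩ C) = P(A)·P(C|A) = 0.40 × 0.25 = 0.10
P(B ∩ C) = P(C)·P(B|C) = 0.40 × 0.20 = 0.08
By inclusion-exclusion,
P(A ∪ B ∪ C) = 0.40 + 0.38 + 0.40 − 0.10 − 0.10 − 0.08 + 0.02 = 0.92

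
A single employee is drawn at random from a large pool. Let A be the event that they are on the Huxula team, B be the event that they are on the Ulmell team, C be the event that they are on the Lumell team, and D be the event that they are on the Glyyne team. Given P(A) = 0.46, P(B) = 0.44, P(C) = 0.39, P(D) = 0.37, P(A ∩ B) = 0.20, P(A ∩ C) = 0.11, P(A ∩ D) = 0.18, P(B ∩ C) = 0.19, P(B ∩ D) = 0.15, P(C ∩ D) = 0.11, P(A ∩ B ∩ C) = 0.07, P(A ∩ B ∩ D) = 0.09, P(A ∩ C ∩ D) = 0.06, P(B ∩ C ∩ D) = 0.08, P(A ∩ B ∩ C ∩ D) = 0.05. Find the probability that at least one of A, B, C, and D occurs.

0.97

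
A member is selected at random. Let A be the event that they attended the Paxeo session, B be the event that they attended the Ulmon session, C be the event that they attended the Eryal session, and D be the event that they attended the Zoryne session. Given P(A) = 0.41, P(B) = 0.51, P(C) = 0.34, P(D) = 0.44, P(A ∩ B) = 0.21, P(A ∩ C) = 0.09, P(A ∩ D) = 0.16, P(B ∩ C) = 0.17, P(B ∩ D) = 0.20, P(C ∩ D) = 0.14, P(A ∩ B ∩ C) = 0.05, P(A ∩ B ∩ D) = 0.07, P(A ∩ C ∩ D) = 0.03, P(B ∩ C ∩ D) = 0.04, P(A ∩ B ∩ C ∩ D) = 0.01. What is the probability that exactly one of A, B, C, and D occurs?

0.29

Using the inclusion–exclusion count for exactly one event:
P(exactly one) = 0.41 + 0.51 + 0.34 + 0.44 − 2·0.21 − 2·0.09 − 2·0.16 − 2·0.17 − 2·0.20 − 2·0.14 + 3·0.05 + 3·0.07 + 3·0.03 + 3·0.04 − 4·0.01 = 0.29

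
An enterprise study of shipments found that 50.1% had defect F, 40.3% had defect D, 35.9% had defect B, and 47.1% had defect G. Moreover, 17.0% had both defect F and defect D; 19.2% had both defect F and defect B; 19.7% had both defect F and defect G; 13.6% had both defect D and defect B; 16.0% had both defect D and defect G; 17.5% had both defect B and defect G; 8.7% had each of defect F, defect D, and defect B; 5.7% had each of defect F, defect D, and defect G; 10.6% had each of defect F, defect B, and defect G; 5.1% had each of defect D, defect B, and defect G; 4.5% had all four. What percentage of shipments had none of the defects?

4.0%

By inclusion–exclusion:
P(at least one) = 50.1 + 40.3 + 35.9 + 47.1 − 17.0 − 19.2 − 19.7 − 13.6 − 16.0 − 17.5 + 8.7 + 5.7 + 10.6 + 5.1 − 4.5 = 96.0%
P(none) = 100% − 96.0% = 4.0%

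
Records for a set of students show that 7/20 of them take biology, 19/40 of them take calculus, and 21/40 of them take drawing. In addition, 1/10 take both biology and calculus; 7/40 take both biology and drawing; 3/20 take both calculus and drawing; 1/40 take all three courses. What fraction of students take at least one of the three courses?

Apply inclusion-exclusion:
P(at least one) = 7/20 + 19/40 + 21/40 − 1/10 − 7/40 − 3/20 + 1/40 = 19/20

19/20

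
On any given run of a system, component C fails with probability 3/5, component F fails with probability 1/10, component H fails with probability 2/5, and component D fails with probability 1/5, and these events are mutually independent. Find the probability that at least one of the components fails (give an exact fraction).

P(none) = (1 − 3/5) × (1 − 1/10) × (1 − 2/5) × (1 − 1/5) = 2/5 × 9/10 × 3/5 × 4/5 = 108/625
P(at least one) = 1 − 108/625 = 517/625

517/625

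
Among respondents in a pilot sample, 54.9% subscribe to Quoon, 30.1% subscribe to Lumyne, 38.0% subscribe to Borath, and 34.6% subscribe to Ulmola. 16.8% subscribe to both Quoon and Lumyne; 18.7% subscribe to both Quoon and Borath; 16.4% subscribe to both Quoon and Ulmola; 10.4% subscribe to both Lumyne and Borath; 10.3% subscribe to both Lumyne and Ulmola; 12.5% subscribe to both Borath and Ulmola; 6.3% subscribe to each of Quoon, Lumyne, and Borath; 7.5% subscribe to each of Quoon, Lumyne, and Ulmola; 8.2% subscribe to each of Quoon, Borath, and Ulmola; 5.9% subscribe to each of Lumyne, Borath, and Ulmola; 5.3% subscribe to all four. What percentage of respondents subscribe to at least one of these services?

95.1%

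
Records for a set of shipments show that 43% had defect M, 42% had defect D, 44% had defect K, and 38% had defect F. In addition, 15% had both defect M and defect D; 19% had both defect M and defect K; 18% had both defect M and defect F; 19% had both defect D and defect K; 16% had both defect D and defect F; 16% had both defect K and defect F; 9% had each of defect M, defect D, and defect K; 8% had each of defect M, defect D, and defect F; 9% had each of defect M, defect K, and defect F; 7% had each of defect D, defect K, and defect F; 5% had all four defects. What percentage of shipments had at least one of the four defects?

Apply inclusion-exclusion:
P(union) = 43 + 42 + 44 + 38 − 15 − 19 − 18 − 19 − 16 − 16 + 9 + 8 + 9 + 7 − 5 = 92%

92%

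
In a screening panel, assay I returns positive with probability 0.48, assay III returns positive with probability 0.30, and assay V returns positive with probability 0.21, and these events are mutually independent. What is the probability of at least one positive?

0.71244

P(none) = (1 − 0.48) × (1 − 0.30) × (1 − 0.21) = 0.52 × 0.70 × 0.79 = 0.28756
P(at least one) = 1 − 0.28756 = 0.71244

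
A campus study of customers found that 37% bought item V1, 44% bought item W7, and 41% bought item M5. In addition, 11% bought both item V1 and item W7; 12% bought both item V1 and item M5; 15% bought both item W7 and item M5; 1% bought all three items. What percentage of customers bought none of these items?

15%

By inclusion-exclusion,
P(at least one) = 37 + 44 + 41 − 11 − 12 − 15 + 1 = 85%
P(none) = 100% − 85% = 15%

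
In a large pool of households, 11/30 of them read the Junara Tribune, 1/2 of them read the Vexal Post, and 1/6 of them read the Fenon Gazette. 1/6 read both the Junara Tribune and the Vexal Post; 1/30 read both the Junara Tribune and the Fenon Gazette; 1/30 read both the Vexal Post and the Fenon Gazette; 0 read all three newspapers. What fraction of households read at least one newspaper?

Apply inclusion-exclusion:
P(union) = 11/30 + 1/2 + 1/6 − 1/6 − 1/30 − 1/30 + 0 = 4/5

4/5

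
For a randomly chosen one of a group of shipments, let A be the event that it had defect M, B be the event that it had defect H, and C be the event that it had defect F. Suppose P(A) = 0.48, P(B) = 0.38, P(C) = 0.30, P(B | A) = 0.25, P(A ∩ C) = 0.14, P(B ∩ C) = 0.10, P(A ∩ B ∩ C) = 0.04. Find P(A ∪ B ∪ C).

0.84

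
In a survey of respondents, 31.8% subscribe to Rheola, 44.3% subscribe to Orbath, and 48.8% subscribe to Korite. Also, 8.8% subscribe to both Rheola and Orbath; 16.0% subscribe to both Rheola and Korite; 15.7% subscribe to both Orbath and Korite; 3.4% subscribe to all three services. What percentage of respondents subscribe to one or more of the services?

87.8%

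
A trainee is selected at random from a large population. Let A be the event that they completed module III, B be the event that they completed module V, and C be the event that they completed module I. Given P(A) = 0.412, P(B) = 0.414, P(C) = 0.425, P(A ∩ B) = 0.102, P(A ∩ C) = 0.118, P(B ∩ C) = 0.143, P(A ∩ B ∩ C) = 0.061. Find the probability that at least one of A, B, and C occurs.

0.949

Apply inclusion-exclusion:
P(A ∪ B ∪ C) = 0.412 + 0.414 + 0.425 − 0.102 − 0.118 − 0.143 + 0.061 = 0.949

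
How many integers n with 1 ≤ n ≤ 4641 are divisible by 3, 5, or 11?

2391

floor(4641/3) + floor(4641/5) + floor(4641/11) − floor(4641/15) − floor(4641/33) − floor(4641/55) + floor(4641/165) = 1547 + 928 + 421 − 309 − 140 − 84 + 28 = 2391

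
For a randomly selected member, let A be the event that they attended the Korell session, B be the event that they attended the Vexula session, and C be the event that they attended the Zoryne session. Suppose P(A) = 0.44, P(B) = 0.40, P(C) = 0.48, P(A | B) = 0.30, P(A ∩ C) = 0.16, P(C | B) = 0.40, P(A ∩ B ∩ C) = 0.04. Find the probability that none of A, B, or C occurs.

P(A ∩ B) = P(B)·P(A|B) = 0.40 × 0.30 = 0.12
P(B ∩ C) = P(B)·P(C|B) = 0.40 × 0.40 = 0.16
P(A ∪ B ∪ C) = 0.44 + 0.40 + 0.48 − 0.12 − 0.16 − 0.16 + 0.04 = 0.92
P(none) = 1 − 0.92 = 0.08

0.08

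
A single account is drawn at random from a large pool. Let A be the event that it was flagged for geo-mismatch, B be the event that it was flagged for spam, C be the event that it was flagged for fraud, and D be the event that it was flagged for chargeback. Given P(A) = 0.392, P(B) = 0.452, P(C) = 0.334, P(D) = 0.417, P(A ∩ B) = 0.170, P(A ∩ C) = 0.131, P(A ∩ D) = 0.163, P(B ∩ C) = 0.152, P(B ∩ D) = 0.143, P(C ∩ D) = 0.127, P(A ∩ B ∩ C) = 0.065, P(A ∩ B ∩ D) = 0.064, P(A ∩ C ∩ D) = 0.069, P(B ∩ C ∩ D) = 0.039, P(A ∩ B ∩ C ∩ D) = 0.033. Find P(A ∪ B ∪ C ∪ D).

P(A ∪ B ∪ C ∪ D) = 0.392 + 0.452 + 0.334 + 0.417 − 0.170 − 0.131 − 0.163 − 0.152 − 0.143 − 0.127 + 0.065 + 0.064 + 0.069 + 0.039 − 0.033 = 0.913

0.913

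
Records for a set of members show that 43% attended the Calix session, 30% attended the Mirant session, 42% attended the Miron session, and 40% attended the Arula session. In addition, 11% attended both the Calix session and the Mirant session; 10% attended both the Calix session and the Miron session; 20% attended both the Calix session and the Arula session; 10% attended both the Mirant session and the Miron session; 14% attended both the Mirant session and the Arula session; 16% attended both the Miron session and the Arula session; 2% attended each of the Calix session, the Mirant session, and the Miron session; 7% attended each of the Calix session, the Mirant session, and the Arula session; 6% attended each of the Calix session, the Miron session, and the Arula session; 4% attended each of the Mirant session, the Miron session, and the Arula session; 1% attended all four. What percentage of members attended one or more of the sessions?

Apply inclusion-exclusion:
P(union) = 43 + 30 + 42 + 40 − 11 − 10 − 20 − 10 − 14 − 16 + 2 + 7 + 6 + 4 − 1 = 92%

92%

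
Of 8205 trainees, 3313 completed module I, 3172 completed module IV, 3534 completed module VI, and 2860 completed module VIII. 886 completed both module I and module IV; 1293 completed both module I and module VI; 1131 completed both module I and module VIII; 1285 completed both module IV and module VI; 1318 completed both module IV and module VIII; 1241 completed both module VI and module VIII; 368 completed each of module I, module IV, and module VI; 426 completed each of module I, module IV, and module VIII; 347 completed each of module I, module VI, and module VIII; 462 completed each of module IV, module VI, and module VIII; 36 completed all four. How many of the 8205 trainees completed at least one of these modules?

Inclusion–exclusion gives
N(≥1) = 3313 + 3172 + 3534 + 2860 − 886 − 1293 − 1131 − 1285 − 1318 − 1241 + 368 + 426 + 347 + 462 − 36 = 7292

7292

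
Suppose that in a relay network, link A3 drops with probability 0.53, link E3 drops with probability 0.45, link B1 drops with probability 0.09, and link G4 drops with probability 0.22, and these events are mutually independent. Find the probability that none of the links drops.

Since the events are independent, P(none) is the product of the individual non-occurrence probabilities.
P(none) = (1 − 0.53) × (1 − 0.45) × (1 − 0.09) × (1 − 0.22) = 0.47 × 0.55 × 0.91 × 0.78 = 0.1834833

0.1834833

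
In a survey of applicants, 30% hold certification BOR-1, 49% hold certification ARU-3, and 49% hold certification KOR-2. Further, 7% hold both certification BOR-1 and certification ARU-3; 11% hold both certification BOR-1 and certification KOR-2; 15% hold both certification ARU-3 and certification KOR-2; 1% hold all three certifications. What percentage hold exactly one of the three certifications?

65%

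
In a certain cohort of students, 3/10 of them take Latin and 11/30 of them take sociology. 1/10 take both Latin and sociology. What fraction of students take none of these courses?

P(at least one) = 3/10 + 11/30 − 1/10 = 17/30
P(none) = 1 − 17/30 = 13/30

13/30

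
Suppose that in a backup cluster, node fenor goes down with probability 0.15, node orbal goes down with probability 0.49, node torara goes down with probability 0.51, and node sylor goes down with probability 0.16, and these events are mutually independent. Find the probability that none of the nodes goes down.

0.1784286

P(none) = (1 − 0.15) × (1 − 0.49) × (1 − 0.51) × (1 − 0.16) = 0.85 × 0.51 × 0.49 × 0.84 = 0.1784286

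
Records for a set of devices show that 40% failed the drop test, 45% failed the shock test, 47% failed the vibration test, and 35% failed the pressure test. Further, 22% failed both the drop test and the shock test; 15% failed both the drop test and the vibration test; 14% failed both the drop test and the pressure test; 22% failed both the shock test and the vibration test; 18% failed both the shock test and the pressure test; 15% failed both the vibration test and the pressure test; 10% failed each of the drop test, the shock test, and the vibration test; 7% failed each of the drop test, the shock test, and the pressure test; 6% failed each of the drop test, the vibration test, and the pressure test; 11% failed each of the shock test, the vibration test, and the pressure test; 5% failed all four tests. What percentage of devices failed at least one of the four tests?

90%

P(union) = 40 + 45 + 47 + 35 − 22 − 15 − 14 − 22 − 18 − 15 + 10 + 7 + 6 + 11 − 5 = 90%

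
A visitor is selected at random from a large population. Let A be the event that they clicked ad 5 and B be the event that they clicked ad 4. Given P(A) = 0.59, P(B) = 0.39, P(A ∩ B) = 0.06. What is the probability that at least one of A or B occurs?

0.92

P(A ∪ B) = 0.59 + 0.39 − 0.06 = 0.92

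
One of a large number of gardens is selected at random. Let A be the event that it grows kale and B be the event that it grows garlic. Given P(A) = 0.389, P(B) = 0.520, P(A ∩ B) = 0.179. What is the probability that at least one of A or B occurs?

P(A ∪ B) = 0.389 + 0.520 − 0.179 = 0.730

0.730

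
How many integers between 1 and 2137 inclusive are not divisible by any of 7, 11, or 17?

1567

305 + 194 + 125 − 27 − 17 − 11 + 1 = 570
2137 − 570 = 1567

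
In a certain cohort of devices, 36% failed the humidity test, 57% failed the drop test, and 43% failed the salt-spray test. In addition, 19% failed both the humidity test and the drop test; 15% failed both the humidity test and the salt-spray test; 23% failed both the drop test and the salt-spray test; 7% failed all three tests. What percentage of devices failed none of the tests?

14%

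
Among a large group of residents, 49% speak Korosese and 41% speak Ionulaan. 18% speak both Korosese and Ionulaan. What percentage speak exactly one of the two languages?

By inclusion–exclusion (exactly-one form):
P(exactly one) = 49 + 41 − 2·18 = 54%

54%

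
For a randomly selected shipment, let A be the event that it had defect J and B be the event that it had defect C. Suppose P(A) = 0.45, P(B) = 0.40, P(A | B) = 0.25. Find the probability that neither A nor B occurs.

0.25

P(A ∩ B) = P(B)·P(A|B) = 0.40 × 0.25 = 0.10
Using inclusion–exclusion:
P(A ∪ B) = 0.45 + 0.40 − 0.10 = 0.75
P(none) = 1 − 0.75 = 0.25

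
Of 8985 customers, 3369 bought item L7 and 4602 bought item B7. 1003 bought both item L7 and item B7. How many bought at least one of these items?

By inclusion–exclusion:
|at least one| = 3369 + 4602 − 1003 = 6968

6968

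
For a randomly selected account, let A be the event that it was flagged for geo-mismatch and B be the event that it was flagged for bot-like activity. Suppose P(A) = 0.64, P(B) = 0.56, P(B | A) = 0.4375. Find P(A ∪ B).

P(A ∩ B) = P(A)·P(B|A) = 0.64 × 0.4375 = 0.28
Apply inclusion-exclusion:
P(A ∪ B) = 0.64 + 0.56 − 0.28 = 0.92

0.92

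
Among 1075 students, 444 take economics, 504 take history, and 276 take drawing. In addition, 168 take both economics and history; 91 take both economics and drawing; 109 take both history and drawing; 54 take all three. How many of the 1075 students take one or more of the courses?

910

|at least one| = 444 + 504 + 276 − 168 − 91 − 109 + 54 = 910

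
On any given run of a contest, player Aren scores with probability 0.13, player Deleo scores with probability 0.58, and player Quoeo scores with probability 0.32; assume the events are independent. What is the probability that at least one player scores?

P(none) = (1 − 0.13) × (1 − 0.58) × (1 − 0.32) = 0.87 × 0.42 × 0.68 = 0.248472
P(at least one) = 1 − 0.248472 = 0.751528

0.751528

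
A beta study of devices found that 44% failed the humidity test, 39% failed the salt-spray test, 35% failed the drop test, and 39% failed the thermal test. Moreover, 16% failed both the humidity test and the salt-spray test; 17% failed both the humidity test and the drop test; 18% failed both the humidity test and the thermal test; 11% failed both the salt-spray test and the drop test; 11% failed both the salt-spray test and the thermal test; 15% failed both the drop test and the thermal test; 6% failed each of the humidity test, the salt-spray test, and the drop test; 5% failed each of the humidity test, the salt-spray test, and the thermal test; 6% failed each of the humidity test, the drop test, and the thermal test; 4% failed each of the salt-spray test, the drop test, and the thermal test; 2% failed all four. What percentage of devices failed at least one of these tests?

P(≥1) = 44 + 39 + 35 + 39 − 16 − 17 − 18 − 11 − 11 − 15 + 6 + 5 + 6 + 4 − 2 = 88%

88%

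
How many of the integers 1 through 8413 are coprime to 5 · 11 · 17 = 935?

5759

Inclusion–exclusion gives
1682 + 764 + 494 − 152 − 98 − 44 + 8 = 2654
8413 − 2654 = 5759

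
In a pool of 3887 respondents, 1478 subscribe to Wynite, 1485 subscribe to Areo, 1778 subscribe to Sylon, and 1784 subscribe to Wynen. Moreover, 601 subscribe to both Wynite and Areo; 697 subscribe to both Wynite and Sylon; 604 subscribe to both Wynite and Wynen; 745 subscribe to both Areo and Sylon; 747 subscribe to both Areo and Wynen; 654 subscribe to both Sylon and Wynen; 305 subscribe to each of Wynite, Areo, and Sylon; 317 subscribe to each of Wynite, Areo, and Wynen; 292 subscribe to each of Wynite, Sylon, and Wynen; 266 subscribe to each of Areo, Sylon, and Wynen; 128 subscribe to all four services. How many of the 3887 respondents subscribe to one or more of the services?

|at least one| = 1478 + 1485 + 1778 + 1784 − 601 − 697 − 604 − 745 − 747 − 654 + 305 + 317 + 292 + 266 − 128 = 3529

3529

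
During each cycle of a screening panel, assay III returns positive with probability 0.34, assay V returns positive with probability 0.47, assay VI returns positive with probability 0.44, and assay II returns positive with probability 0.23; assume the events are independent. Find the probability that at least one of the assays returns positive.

Since the events are independent, P(none) is the product of the individual non-occurrence probabilities.
P(none) = (1 − 0.34) × (1 − 0.47) × (1 − 0.44) × (1 − 0.23) = 0.66 × 0.53 × 0.56 × 0.77 = 0.15083376
P(at least one) = 1 − 0.15083376 = 0.84916624

0.84916624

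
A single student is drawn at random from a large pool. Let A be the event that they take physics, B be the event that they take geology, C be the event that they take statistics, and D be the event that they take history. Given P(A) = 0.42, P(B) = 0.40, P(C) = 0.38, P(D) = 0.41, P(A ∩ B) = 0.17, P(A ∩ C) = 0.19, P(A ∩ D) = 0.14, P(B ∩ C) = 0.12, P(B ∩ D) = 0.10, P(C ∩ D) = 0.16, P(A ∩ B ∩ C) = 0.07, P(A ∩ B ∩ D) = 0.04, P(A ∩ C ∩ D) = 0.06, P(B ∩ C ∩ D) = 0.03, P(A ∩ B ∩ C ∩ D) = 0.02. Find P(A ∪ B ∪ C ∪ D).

0.91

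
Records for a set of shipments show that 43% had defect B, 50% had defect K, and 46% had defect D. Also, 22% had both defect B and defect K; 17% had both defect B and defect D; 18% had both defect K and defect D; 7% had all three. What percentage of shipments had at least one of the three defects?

89%

By inclusion-exclusion,
P(union) = 43 + 50 + 46 − 22 − 17 − 18 + 7 = 89%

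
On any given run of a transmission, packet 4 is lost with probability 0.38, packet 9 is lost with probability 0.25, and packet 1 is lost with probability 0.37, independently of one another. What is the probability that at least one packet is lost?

0.70705

P(none) = (1 − 0.38) × (1 − 0.25) × (1 − 0.37) = 0.62 × 0.75 × 0.63 = 0.29295
P(at least one) = 1 − 0.29295 = 0.70705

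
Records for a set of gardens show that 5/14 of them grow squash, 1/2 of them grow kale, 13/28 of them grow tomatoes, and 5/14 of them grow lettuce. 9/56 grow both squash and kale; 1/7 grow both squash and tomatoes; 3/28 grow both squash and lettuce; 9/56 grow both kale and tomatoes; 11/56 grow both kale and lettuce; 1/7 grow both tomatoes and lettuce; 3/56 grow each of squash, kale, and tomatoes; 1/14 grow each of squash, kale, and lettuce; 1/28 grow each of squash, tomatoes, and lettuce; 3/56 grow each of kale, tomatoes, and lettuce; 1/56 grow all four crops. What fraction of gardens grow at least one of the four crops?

27/28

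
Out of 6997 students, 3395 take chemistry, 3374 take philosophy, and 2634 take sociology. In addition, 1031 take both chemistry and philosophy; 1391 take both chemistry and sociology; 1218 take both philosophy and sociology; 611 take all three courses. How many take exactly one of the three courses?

3956

Using the inclusion–exclusion count for exactly one event:
|exactly one| = 3395 + 3374 + 2634 − 2·1031 − 2·1391 − 2·1218 + 3·611 = 3956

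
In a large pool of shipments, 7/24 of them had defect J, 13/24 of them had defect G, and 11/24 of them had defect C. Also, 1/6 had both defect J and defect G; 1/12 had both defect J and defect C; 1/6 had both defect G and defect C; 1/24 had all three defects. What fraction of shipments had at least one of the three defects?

By inclusion-exclusion,
P(at least one) = 7/24 + 13/24 + 11/24 − 1/6 − 1/12 − 1/6 + 1/24 = 11/12

11/12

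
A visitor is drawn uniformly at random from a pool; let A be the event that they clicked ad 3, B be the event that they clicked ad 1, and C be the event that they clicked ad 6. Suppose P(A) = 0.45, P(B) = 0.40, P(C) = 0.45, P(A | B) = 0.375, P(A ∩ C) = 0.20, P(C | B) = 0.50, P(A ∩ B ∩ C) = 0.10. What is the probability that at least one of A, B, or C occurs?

P(A ∩ B) = P(B)·P(A|B) = 0.40 × 0.375 = 0.15
P(B ∩ C) = P(B)·P(C|B) = 0.40 × 0.50 = 0.20
By inclusion-exclusion,
P(A ∪ B ∪ C) = 0.45 + 0.40 + 0.45 − 0.15 − 0.20 − 0.20 + 0.10 = 0.85

0.85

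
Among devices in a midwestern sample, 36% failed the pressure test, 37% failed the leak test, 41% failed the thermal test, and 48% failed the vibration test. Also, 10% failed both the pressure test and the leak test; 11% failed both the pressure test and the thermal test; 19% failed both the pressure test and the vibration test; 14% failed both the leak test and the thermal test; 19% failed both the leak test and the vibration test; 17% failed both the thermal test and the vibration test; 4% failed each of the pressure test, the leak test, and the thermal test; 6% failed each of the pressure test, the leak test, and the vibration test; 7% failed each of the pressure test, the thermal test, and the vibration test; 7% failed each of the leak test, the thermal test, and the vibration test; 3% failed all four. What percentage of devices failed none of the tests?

7%

Inclusion–exclusion gives
P(≥1) = 36 + 37 + 41 + 48 − 10 − 11 − 19 − 14 − 19 − 17 + 4 + 6 + 7 + 7 − 3 = 93%
P(none) = 100% − 93% = 7%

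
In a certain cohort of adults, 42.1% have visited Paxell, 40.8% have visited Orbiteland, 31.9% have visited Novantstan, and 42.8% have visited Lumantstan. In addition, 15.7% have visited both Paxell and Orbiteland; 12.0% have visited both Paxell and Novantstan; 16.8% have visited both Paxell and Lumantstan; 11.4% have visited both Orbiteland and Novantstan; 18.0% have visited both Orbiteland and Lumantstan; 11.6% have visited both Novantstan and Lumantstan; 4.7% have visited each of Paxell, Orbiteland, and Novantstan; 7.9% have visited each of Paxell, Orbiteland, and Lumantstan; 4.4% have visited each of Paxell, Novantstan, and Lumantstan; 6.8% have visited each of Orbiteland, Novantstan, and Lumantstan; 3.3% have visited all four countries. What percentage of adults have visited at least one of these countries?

92.6%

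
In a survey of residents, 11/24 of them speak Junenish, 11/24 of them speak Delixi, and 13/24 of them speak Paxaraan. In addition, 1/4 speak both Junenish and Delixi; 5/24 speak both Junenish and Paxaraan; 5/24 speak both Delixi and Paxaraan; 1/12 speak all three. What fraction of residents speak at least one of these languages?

7/8

Inclusion–exclusion gives
P(at least one) = 11/24 + 11/24 + 13/24 − 1/4 − 5/24 − 5/24 + 1/12 = 7/8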